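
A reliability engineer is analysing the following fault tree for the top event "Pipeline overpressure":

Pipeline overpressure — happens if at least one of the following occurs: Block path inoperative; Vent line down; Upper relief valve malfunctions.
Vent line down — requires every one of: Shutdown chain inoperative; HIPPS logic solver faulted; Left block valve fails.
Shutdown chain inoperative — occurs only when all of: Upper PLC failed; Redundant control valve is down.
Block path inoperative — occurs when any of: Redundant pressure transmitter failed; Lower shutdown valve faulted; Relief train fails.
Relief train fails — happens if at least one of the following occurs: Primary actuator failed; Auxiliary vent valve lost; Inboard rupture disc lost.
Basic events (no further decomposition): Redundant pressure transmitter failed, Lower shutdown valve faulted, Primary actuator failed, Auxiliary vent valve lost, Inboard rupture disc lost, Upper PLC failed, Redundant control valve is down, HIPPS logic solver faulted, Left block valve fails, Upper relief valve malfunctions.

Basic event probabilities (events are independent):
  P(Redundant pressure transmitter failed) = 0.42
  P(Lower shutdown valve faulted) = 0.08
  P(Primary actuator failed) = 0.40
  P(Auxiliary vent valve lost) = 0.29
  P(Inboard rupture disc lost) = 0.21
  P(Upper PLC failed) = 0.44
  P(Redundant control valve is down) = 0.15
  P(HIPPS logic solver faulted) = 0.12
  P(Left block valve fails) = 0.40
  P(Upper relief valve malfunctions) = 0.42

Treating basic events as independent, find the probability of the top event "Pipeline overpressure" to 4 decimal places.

P(Relief train fails) [OR] = 1 − (1−0.40) × (1−0.29) × (1−0.21) = 0.663460
P(Block path inoperative) [OR] = 1 − (1−0.42) × (1−0.08) × (1−0.663460) = 0.820422
P(Shutdown chain inoperative) [AND] = 0.44 × 0.15 = 0.066000
P(Vent line down) [AND] = 0.066000 × 0.12 × 0.40 = 0.003168
P(Pipeline overpressure) [OR] = 1 − (1−0.820422) × (1−0.003168) × (1−0.42) = 0.896175
Rounded to 4 decimal places: P(Pipeline overpressure) ≈ 0.8962.

0.8962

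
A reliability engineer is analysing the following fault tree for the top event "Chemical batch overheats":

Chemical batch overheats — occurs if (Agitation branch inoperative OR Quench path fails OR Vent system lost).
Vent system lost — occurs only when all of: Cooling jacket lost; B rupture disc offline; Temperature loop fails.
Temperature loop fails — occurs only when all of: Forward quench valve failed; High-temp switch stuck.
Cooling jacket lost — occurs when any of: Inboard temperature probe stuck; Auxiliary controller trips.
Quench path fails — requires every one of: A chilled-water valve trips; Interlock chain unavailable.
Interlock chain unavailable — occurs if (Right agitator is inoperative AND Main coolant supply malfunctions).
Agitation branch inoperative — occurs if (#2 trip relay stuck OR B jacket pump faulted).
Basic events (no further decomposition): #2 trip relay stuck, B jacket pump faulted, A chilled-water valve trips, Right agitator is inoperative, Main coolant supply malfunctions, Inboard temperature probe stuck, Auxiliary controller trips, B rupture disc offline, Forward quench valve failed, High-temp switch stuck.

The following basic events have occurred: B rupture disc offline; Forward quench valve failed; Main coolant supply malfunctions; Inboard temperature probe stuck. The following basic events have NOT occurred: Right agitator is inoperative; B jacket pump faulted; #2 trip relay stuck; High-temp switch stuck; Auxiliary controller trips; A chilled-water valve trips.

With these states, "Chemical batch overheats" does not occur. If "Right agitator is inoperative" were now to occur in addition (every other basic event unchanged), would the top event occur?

No

Counterfactual: set "Right agitator is inoperative" to occurred.
Agitation branch inoperative [OR]: #2 trip relay stuck=not, B jacket pump faulted=not → no input occurs → does not occur.
Interlock chain unavailable [AND]: Right agitator is inoperative=occurs, Main coolant supply malfunctions=occurs → all inputs occur → occurs.
Quench path fails [AND]: A chilled-water valve trips=not, Interlock chain unavailable=occurs → not all inputs occur → does not occur.
Cooling jacket lost [OR]: Inboard temperature probe stuck=occurs, Auxiliary controller trips=not → at least one input occurs → occurs.
Temperature loop fails [AND]: Forward quench valve failed=occurs, High-temp switch stuck=not → not all inputs occur → does not occur.
Vent system lost [AND]: Cooling jacket lost=occurs, B rupture disc offline=occurs, Temperature loop fails=not → not all inputs occur → does not occur.
Chemical batch overheats [OR]: Agitation branch inoperative=not, Quench path fails=not, Vent system lost=not → no input occurs → does not occur.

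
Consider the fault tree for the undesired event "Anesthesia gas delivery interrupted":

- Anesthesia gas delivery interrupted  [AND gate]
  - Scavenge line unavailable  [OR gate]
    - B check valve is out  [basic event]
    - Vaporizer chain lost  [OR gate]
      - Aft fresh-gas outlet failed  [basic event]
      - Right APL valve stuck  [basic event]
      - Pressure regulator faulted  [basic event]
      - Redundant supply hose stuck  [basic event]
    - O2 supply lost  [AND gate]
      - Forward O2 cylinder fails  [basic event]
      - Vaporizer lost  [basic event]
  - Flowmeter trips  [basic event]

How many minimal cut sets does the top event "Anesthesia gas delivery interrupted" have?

Vaporizer chain lost [OR]: union of children's cut sets → 4 cut set(s).
O2 supply lost [AND]: one cut set from each child combined → 1 × 1 = 1 cut set(s).
Scavenge line unavailable [OR]: union of children's cut sets → 6 cut set(s).
Anesthesia gas delivery interrupted [AND]: one cut set from each child combined → 6 × 1 = 6 cut set(s).
Minimal cut sets: {B check valve is out, Flowmeter trips}; {Aft fresh-gas outlet failed, Flowmeter trips}; {Flowmeter trips, Right APL valve stuck}; {Flowmeter trips, Pressure regulator faulted}; {Flowmeter trips, Redundant supply hose stuck}; {Flowmeter trips, Forward O2 cylinder fails, Vaporizer lost}.

6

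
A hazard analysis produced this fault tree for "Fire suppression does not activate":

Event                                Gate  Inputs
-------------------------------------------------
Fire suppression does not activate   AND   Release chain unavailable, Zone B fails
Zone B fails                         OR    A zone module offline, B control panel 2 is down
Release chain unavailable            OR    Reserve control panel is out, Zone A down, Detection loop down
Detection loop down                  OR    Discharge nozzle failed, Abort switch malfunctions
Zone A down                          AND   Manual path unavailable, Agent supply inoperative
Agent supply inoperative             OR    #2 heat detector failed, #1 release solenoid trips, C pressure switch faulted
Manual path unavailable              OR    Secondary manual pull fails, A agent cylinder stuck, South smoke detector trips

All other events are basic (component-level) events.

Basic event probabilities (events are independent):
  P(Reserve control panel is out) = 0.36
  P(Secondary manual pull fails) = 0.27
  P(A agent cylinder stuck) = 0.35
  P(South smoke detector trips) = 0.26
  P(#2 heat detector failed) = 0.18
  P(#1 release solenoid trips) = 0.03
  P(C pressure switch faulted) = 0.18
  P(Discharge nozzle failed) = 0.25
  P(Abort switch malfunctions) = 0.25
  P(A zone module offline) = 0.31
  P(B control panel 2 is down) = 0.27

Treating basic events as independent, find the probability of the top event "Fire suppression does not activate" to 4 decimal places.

0.3580

P(Manual path unavailable) [OR] = 1 − (1−0.27) × (1−0.35) × (1−0.26) = 0.648870
P(Agent supply inoperative) [OR] = 1 − (1−0.18) × (1−0.03) × (1−0.18) = 0.347772
P(Zone A down) [AND] = 0.648870 × 0.347772 = 0.225659
P(Detection loop down) [OR] = 1 − (1−0.25) × (1−0.25) = 0.437500
P(Release chain unavailable) [OR] = 1 − (1−0.36) × (1−0.225659) × (1−0.437500) = 0.721237
P(Zone B fails) [OR] = 1 − (1−0.31) × (1−0.27) = 0.496300
P(Fire suppression does not activate) [AND] = 0.721237 × 0.496300 = 0.357950
Rounded to 4 decimal places: P(Fire suppression does not activate) ≈ 0.3580.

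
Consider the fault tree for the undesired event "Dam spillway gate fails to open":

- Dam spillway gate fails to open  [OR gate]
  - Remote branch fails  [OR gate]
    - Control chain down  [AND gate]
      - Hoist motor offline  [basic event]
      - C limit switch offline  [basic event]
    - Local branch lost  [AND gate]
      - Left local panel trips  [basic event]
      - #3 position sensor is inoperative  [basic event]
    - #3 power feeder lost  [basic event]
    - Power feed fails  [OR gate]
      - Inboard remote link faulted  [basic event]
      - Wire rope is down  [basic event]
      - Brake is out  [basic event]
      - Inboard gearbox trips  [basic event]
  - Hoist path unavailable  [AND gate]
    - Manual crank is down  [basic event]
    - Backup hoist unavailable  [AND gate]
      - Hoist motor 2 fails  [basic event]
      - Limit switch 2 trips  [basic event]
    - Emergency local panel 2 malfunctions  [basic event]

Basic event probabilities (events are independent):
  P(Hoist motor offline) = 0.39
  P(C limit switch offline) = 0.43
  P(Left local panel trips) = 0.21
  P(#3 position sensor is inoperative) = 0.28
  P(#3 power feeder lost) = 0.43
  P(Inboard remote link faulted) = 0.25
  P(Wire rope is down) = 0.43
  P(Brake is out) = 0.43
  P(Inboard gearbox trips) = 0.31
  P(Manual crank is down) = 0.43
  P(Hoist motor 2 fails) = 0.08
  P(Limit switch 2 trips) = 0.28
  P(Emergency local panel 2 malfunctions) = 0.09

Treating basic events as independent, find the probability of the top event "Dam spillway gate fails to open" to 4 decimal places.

0.9250

P(Control chain down) [AND] = 0.39 × 0.43 = 0.167700
P(Local branch lost) [AND] = 0.21 × 0.28 = 0.058800
P(Power feed fails) [OR] = 1 − (1−0.25) × (1−0.43) × (1−0.43) × (1−0.31) = 0.831864
P(Remote branch fails) [OR] = 1 − (1−0.167700) × (1−0.058800) × (1−0.43) × (1−0.831864) = 0.924925
P(Backup hoist unavailable) [AND] = 0.08 × 0.28 = 0.022400
P(Hoist path unavailable) [AND] = 0.43 × 0.022400 × 0.09 = 0.000867
P(Dam spillway gate fails to open) [OR] = 1 − (1−0.924925) × (1−0.000867) = 0.924990
Rounded to 4 decimal places: P(Dam spillway gate fails to open) ≈ 0.9250.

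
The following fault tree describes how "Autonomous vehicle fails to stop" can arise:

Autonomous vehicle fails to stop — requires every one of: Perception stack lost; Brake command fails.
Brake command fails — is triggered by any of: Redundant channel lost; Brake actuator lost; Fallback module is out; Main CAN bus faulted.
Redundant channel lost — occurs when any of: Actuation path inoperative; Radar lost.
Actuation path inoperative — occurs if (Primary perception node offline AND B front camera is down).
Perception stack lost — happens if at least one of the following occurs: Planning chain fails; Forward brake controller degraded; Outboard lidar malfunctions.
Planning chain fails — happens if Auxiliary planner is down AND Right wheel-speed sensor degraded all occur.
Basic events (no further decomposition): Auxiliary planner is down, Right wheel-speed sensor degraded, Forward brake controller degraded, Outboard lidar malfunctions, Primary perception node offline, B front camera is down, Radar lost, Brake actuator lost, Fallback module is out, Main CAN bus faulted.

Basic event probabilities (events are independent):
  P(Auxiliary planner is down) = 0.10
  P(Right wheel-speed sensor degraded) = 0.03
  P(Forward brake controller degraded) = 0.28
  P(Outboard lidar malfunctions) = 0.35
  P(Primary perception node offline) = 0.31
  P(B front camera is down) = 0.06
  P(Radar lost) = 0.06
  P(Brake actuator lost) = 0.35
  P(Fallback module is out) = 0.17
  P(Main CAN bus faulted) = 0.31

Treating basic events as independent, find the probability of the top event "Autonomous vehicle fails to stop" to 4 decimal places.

P(Planning chain fails) [AND] = 0.10 × 0.03 = 0.003000
P(Perception stack lost) [OR] = 1 − (1−0.003000) × (1−0.28) × (1−0.35) = 0.533404
P(Actuation path inoperative) [AND] = 0.31 × 0.06 = 0.018600
P(Redundant channel lost) [OR] = 1 − (1−0.018600) × (1−0.06) = 0.077484
P(Brake command fails) [OR] = 1 − (1−0.077484) × (1−0.35) × (1−0.17) × (1−0.31) = 0.656589
P(Autonomous vehicle fails to stop) [AND] = 0.533404 × 0.656589 = 0.350227
Rounded to 4 decimal places: P(Autonomous vehicle fails to stop) ≈ 0.3502.

0.3502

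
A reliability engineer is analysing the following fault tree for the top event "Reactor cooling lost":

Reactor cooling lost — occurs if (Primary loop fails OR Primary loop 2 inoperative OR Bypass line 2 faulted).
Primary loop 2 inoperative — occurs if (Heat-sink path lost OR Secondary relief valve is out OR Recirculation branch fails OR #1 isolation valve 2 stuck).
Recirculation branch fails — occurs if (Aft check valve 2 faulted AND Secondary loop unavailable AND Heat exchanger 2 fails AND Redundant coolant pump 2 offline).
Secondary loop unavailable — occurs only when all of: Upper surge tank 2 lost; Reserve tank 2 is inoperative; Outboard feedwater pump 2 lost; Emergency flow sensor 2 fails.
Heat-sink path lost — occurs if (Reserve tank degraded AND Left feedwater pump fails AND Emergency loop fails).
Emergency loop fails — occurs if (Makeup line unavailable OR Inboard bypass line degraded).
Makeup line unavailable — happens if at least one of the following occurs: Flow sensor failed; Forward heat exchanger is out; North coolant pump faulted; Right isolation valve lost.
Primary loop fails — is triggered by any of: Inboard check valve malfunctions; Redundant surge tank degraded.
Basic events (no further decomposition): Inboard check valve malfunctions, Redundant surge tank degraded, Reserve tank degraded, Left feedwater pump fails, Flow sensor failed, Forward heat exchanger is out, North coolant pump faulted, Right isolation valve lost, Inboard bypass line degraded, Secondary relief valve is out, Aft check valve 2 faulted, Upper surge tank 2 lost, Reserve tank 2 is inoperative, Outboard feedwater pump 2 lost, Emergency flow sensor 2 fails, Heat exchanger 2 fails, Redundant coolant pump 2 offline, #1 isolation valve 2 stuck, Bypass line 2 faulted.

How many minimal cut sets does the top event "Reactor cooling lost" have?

Primary loop fails [OR]: union of children's cut sets → 2 cut set(s).
Makeup line unavailable [OR]: union of children's cut sets → 4 cut set(s).
Emergency loop fails [OR]: union of children's cut sets → 5 cut set(s).
Heat-sink path lost [AND]: one cut set from each child combined → 1 × 1 × 5 = 5 cut set(s).
Secondary loop unavailable [AND]: one cut set from each child combined → 1 × 1 × 1 × 1 = 1 cut set(s).
Recirculation branch fails [AND]: one cut set from each child combined → 1 × 1 × 1 × 1 = 1 cut set(s).
Primary loop 2 inoperative [OR]: union of children's cut sets → 8 cut set(s).
Reactor cooling lost [OR]: union of children's cut sets → 11 cut set(s).

11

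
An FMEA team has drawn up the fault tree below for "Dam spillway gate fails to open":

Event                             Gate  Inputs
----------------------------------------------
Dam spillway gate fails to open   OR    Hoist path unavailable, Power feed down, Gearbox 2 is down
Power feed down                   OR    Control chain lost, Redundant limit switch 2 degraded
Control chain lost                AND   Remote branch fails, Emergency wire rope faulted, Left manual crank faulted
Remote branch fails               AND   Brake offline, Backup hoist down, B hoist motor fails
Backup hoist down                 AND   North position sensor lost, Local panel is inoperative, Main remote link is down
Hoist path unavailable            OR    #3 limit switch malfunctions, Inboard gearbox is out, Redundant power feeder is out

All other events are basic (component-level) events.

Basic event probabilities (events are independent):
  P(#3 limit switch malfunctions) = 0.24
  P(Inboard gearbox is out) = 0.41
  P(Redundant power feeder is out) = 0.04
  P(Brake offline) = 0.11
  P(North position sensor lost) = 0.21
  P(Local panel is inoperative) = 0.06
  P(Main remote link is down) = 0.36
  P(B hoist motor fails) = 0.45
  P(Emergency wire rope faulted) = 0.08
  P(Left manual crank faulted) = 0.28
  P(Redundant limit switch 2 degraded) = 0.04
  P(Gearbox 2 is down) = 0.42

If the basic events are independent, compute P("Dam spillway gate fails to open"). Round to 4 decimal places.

P(Hoist path unavailable) [OR] = 1 − (1−0.24) × (1−0.41) × (1−0.04) = 0.569536
P(Backup hoist down) [AND] = 0.21 × 0.06 × 0.36 = 0.004536
P(Remote branch fails) [AND] = 0.11 × 0.004536 × 0.45 = 0.000225
P(Control chain lost) [AND] = 0.000225 × 0.08 × 0.28 = 0.000005
P(Power feed down) [OR] = 1 − (1−0.000005) × (1−0.04) = 0.040005
P(Dam spillway gate fails to open) [OR] = 1 − (1−0.569536) × (1−0.040005) × (1−0.42) = 0.760319
Rounded to 4 decimal places: P(Dam spillway gate fails to open) ≈ 0.7603.

0.7603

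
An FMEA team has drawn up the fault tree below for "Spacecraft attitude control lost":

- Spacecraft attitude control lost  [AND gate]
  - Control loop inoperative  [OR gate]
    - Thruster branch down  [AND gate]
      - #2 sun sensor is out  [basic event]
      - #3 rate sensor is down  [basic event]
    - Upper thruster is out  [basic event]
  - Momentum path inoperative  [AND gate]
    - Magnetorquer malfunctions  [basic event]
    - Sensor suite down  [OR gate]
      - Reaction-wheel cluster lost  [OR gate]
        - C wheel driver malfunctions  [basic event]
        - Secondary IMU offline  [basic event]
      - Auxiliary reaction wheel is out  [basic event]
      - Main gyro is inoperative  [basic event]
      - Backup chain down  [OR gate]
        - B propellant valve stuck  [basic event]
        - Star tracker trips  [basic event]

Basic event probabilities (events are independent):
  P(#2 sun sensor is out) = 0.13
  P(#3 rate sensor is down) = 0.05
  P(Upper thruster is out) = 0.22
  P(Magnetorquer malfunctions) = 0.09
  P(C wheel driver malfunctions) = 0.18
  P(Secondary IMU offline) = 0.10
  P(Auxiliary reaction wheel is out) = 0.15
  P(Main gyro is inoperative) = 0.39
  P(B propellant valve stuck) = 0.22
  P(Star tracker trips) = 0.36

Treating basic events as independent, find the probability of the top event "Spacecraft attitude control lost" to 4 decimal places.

P(Thruster branch down) [AND] = 0.13 × 0.05 = 0.006500
P(Control loop inoperative) [OR] = 1 − (1−0.006500) × (1−0.22) = 0.225070
P(Reaction-wheel cluster lost) [OR] = 1 − (1−0.18) × (1−0.10) = 0.262000
P(Backup chain down) [OR] = 1 − (1−0.22) × (1−0.36) = 0.500800
P(Sensor suite down) [OR] = 1 − (1−0.262000) × (1−0.15) × (1−0.39) × (1−0.500800) = 0.808980
P(Momentum path inoperative) [AND] = 0.09 × 0.808980 = 0.072808
P(Spacecraft attitude control lost) [AND] = 0.225070 × 0.072808 = 0.016387
Rounded to 4 decimal places: P(Spacecraft attitude control lost) ≈ 0.0164.

0.0164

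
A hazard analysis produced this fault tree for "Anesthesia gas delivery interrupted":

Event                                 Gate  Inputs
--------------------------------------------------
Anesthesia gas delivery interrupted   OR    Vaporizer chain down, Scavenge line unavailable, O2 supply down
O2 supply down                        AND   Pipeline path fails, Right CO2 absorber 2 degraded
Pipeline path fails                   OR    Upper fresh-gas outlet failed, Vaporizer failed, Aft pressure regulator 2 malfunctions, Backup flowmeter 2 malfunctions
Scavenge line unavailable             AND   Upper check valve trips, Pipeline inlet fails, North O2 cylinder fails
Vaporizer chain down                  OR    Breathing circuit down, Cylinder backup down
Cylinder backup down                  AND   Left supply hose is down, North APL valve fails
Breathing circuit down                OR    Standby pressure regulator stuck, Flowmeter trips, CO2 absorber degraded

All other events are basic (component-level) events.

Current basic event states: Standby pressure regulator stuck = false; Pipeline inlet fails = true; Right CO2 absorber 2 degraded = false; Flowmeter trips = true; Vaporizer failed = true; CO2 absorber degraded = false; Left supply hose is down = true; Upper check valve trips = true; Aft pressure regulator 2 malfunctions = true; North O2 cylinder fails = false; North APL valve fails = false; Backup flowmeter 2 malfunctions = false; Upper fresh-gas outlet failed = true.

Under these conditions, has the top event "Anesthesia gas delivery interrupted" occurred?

Breathing circuit down [OR]: Standby pressure regulator stuck=not, Flowmeter trips=occurs, CO2 absorber degraded=not → at least one input occurs → occurs.
Cylinder backup down [AND]: Left supply hose is down=occurs, North APL valve fails=not → not all inputs occur → does not occur.
Vaporizer chain down [OR]: Breathing circuit down=occurs, Cylinder backup down=not → at least one input occurs → occurs.
Scavenge line unavailable [AND]: Upper check valve trips=occurs, Pipeline inlet fails=occurs, North O2 cylinder fails=not → not all inputs occur → does not occur.
Pipeline path fails [OR]: Upper fresh-gas outlet failed=occurs, Vaporizer failed=occurs, Aft pressure regulator 2 malfunctions=occurs, Backup flowmeter 2 malfunctions=not → at least one input occurs → occurs.
O2 supply down [AND]: Pipeline path fails=occurs, Right CO2 absorber 2 degraded=not → not all inputs occur → does not occur.
Anesthesia gas delivery interrupted [OR]: Vaporizer chain down=occurs, Scavenge line unavailable=not, O2 supply down=not → at least one input occurs → occurs.

Yes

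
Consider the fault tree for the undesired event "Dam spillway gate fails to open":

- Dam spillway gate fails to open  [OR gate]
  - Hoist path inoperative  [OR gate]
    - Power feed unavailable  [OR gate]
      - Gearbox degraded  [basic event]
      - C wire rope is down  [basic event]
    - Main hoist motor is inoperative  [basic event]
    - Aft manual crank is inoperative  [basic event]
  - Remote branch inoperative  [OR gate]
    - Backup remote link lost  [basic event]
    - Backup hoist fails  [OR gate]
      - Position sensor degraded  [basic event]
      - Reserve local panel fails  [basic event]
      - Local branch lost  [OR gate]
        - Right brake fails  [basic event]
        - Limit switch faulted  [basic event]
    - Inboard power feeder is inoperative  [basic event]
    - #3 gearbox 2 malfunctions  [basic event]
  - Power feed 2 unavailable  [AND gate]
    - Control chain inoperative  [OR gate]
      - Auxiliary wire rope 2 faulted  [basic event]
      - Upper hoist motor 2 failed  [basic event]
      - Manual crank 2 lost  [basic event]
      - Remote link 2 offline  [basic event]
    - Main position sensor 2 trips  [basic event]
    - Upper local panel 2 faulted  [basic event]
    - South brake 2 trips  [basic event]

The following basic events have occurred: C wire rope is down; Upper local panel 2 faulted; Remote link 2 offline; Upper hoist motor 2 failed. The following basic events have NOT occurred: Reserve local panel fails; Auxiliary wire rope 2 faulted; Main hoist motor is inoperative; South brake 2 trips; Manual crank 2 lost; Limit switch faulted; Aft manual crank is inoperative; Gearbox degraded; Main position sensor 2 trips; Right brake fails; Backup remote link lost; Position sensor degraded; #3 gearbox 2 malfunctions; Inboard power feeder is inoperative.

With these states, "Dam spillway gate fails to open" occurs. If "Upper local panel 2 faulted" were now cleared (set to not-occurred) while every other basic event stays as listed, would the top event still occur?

Counterfactual: set "Upper local panel 2 faulted" to not occurred.
Power feed unavailable [OR]: Gearbox degraded=not, C wire rope is down=occurs → at least one input occurs → occurs.
Hoist path inoperative [OR]: Power feed unavailable=occurs, Main hoist motor is inoperative=not, Aft manual crank is inoperative=not → at least one input occurs → occurs.
Local branch lost [OR]: Right brake fails=not, Limit switch faulted=not → no input occurs → does not occur.
Backup hoist fails [OR]: Position sensor degraded=not, Reserve local panel fails=not, Local branch lost=not → no input occurs → does not occur.
Remote branch inoperative [OR]: Backup remote link lost=not, Backup hoist fails=not, Inboard power feeder is inoperative=not, #3 gearbox 2 malfunctions=not → no input occurs → does not occur.
Control chain inoperative [OR]: Auxiliary wire rope 2 faulted=not, Upper hoist motor 2 failed=occurs, Manual crank 2 lost=not, Remote link 2 offline=occurs → at least one input occurs → occurs.
Power feed 2 unavailable [AND]: Control chain inoperative=occurs, Main position sensor 2 trips=not, Upper local panel 2 faulted=not, South brake 2 trips=not → not all inputs occur → does not occur.
Dam spillway gate fails to open [OR]: Hoist path inoperative=occurs, Remote branch inoperative=not, Power feed 2 unavailable=not → at least one input occurs → occurs.

Yes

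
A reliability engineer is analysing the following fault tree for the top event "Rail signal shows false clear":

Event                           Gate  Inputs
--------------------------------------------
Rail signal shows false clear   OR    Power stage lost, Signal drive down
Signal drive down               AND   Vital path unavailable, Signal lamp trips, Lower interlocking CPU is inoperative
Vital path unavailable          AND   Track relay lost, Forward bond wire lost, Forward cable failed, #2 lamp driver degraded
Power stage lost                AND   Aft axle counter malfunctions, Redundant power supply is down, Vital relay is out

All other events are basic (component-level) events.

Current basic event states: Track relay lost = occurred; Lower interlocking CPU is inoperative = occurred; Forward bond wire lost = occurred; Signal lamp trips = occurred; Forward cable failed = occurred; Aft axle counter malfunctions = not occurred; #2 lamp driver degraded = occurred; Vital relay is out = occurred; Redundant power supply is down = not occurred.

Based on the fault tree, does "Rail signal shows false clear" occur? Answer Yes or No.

Power stage lost [AND]: Aft axle counter malfunctions=not, Redundant power supply is down=not, Vital relay is out=occurs → not all inputs occur → does not occur.
Vital path unavailable [AND]: Track relay lost=occurs, Forward bond wire lost=occurs, Forward cable failed=occurs, #2 lamp driver degraded=occurs → all inputs occur → occurs.
Signal drive down [AND]: Vital path unavailable=occurs, Signal lamp trips=occurs, Lower interlocking CPU is inoperative=occurs → all inputs occur → occurs.
Rail signal shows false clear [OR]: Power stage lost=not, Signal drive down=occurs → at least one input occurs → occurs.

Yes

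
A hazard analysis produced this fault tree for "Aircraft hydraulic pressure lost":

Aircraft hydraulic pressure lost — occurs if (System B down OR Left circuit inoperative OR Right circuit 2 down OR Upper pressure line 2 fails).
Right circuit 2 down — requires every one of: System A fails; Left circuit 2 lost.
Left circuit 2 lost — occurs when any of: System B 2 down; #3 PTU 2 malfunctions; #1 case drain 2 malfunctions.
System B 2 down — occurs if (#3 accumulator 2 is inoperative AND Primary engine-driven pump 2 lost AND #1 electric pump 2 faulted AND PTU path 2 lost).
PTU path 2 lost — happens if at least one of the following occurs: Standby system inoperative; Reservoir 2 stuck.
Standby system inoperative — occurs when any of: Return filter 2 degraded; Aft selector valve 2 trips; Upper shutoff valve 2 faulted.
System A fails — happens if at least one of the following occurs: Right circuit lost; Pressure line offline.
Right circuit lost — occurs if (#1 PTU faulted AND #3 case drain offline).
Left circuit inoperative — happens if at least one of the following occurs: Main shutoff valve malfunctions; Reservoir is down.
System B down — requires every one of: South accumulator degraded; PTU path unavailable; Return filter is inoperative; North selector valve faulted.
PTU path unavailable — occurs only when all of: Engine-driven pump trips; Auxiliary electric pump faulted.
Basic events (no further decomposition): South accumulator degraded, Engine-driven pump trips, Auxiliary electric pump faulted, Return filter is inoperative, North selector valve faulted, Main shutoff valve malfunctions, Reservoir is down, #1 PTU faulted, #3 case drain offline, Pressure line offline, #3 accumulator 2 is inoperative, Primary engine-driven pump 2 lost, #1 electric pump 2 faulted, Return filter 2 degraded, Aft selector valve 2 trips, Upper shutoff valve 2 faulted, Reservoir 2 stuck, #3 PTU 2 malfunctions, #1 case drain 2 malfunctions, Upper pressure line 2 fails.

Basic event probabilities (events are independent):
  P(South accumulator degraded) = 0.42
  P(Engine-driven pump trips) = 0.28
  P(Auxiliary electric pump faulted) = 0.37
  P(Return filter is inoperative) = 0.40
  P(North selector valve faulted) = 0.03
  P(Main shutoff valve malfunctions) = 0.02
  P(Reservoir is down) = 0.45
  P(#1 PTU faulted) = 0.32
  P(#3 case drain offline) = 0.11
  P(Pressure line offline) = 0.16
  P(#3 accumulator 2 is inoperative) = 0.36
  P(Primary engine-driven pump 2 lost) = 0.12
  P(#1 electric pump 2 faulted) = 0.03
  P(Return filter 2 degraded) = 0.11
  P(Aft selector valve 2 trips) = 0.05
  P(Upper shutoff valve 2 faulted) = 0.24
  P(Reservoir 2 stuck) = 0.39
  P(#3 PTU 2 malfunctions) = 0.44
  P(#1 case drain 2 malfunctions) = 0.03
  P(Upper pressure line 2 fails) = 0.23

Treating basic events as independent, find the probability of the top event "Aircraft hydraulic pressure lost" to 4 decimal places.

P(PTU path unavailable) [AND] = 0.28 × 0.37 = 0.103600
P(System B down) [AND] = 0.42 × 0.103600 × 0.40 × 0.03 = 0.000522
P(Left circuit inoperative) [OR] = 1 − (1−0.02) × (1−0.45) = 0.461000
P(Right circuit lost) [AND] = 0.32 × 0.11 = 0.035200
P(System A fails) [OR] = 1 − (1−0.035200) × (1−0.16) = 0.189568
P(Standby system inoperative) [OR] = 1 − (1−0.11) × (1−0.05) × (1−0.24) = 0.357420
P(PTU path 2 lost) [OR] = 1 − (1−0.357420) × (1−0.39) = 0.608026
P(System B 2 down) [AND] = 0.36 × 0.12 × 0.03 × 0.608026 = 0.000788
P(Left circuit 2 lost) [OR] = 1 − (1−0.000788) × (1−0.44) × (1−0.03) = 0.457228
P(Right circuit 2 down) [AND] = 0.189568 × 0.457228 = 0.086676
P(Aircraft hydraulic pressure lost) [OR] = 1 − (1−0.000522) × (1−0.461000) × (1−0.086676) × (1−0.23) = 0.621141
Rounded to 4 decimal places: P(Aircraft hydraulic pressure lost) ≈ 0.6211.

0.6211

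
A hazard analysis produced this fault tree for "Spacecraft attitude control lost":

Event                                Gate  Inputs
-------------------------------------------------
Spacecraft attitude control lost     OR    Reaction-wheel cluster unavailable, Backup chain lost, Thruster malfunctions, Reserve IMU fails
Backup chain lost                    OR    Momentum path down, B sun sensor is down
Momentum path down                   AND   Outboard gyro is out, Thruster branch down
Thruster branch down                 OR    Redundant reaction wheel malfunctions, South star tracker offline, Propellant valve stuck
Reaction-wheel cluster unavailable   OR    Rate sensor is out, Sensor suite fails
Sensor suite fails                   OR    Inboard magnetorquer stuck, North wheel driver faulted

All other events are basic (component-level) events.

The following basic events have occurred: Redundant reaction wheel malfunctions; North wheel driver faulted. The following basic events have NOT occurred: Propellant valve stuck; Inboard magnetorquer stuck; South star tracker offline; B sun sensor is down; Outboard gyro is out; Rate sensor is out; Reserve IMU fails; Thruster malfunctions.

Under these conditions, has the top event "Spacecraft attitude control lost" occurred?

Yes

Sensor suite fails [OR]: Inboard magnetorquer stuck=not, North wheel driver faulted=occurs → at least one input occurs → occurs.
Reaction-wheel cluster unavailable [OR]: Rate sensor is out=not, Sensor suite fails=occurs → at least one input occurs → occurs.
Thruster branch down [OR]: Redundant reaction wheel malfunctions=occurs, South star tracker offline=not, Propellant valve stuck=not → at least one input occurs → occurs.
Momentum path down [AND]: Outboard gyro is out=not, Thruster branch down=occurs → not all inputs occur → does not occur.
Backup chain lost [OR]: Momentum path down=not, B sun sensor is down=not → no input occurs → does not occur.
Spacecraft attitude control lost [OR]: Reaction-wheel cluster unavailable=occurs, Backup chain lost=not, Thruster malfunctions=not, Reserve IMU fails=not → at least one input occurs → occurs.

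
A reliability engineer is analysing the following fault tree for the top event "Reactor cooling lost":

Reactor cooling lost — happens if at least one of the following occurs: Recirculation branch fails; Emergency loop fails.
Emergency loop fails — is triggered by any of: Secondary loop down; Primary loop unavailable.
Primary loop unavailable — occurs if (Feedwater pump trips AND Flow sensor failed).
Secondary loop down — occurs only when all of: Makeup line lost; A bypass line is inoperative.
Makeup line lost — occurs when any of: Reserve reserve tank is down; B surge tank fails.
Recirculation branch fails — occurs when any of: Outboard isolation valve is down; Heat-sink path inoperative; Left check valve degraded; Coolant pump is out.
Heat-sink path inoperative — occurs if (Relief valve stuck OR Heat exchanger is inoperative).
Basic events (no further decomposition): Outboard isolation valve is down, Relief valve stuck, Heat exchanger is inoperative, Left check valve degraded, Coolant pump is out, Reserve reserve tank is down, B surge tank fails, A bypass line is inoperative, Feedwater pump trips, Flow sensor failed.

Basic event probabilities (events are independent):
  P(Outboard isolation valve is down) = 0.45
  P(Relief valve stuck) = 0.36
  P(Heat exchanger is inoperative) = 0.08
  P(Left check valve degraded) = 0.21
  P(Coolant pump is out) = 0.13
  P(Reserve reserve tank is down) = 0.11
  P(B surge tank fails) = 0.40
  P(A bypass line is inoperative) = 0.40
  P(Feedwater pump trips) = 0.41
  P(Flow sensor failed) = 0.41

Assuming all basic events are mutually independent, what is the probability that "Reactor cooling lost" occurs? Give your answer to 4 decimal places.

0.8494

P(Heat-sink path inoperative) [OR] = 1 − (1−0.36) × (1−0.08) = 0.411200
P(Recirculation branch fails) [OR] = 1 − (1−0.45) × (1−0.411200) × (1−0.21) × (1−0.13) = 0.777425
P(Makeup line lost) [OR] = 1 − (1−0.11) × (1−0.40) = 0.466000
P(Secondary loop down) [AND] = 0.466000 × 0.40 = 0.186400
P(Primary loop unavailable) [AND] = 0.41 × 0.41 = 0.168100
P(Emergency loop fails) [OR] = 1 − (1−0.186400) × (1−0.168100) = 0.323166
P(Reactor cooling lost) [OR] = 1 − (1−0.777425) × (1−0.323166) = 0.849354
Rounded to 4 decimal places: P(Reactor cooling lost) ≈ 0.8494.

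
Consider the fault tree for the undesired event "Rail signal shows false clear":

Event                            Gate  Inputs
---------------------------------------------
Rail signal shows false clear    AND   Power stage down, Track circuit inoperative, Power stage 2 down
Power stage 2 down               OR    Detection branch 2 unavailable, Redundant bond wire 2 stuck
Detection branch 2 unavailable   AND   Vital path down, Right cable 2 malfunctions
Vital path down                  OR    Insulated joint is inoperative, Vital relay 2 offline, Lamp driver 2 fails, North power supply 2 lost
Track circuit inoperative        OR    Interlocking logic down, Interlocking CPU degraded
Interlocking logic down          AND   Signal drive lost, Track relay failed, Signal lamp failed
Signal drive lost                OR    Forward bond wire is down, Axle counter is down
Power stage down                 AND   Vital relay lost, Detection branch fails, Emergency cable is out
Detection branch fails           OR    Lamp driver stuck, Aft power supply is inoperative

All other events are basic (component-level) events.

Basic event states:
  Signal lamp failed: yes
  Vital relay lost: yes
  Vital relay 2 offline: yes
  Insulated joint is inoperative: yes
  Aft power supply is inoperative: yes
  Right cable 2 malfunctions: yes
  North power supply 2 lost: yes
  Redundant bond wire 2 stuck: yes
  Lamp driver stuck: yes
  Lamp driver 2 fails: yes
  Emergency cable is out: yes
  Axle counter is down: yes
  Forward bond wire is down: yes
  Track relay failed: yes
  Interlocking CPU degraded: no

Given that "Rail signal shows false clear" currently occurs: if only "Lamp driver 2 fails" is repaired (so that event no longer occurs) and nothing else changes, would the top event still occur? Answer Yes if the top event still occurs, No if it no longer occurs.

Yes

Counterfactual: set "Lamp driver 2 fails" to not occurred.
Detection branch fails [OR]: Lamp driver stuck=occurs, Aft power supply is inoperative=occurs → at least one input occurs → occurs.
Power stage down [AND]: Vital relay lost=occurs, Detection branch fails=occurs, Emergency cable is out=occurs → all inputs occur → occurs.
Signal drive lost [OR]: Forward bond wire is down=occurs, Axle counter is down=occurs → at least one input occurs → occurs.
Interlocking logic down [AND]: Signal drive lost=occurs, Track relay failed=occurs, Signal lamp failed=occurs → all inputs occur → occurs.
Track circuit inoperative [OR]: Interlocking logic down=occurs, Interlocking CPU degraded=not → at least one input occurs → occurs.
Vital path down [OR]: Insulated joint is inoperative=occurs, Vital relay 2 offline=occurs, Lamp driver 2 fails=not, North power supply 2 lost=occurs → at least one input occurs → occurs.
Detection branch 2 unavailable [AND]: Vital path down=occurs, Right cable 2 malfunctions=occurs → all inputs occur → occurs.
Power stage 2 down [OR]: Detection branch 2 unavailable=occurs, Redundant bond wire 2 stuck=occurs → at least one input occurs → occurs.
Rail signal shows false clear [AND]: Power stage down=occurs, Track circuit inoperative=occurs, Power stage 2 down=occurs → all inputs occur → occurs.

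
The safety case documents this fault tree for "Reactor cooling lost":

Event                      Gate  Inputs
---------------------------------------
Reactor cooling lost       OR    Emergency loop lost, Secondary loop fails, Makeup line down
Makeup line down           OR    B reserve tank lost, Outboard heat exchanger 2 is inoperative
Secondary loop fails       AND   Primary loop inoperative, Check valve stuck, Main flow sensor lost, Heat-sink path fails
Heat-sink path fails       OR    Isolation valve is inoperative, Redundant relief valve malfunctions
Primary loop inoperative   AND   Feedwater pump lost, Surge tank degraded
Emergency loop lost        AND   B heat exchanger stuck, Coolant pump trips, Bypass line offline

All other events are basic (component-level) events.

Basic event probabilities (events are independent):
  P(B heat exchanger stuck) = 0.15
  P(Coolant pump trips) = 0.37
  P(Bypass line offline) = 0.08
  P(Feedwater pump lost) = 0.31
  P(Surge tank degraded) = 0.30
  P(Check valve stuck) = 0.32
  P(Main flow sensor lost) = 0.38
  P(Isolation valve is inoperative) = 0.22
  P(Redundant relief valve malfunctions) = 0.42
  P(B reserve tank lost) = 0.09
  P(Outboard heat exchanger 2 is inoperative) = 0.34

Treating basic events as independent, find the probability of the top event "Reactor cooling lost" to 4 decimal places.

P(Emergency loop lost) [AND] = 0.15 × 0.37 × 0.08 = 0.004440
P(Primary loop inoperative) [AND] = 0.31 × 0.30 = 0.093000
P(Heat-sink path fails) [OR] = 1 − (1−0.22) × (1−0.42) = 0.547600
P(Secondary loop fails) [AND] = 0.093000 × 0.32 × 0.38 × 0.547600 = 0.006193
P(Makeup line down) [OR] = 1 − (1−0.09) × (1−0.34) = 0.399400
P(Reactor cooling lost) [OR] = 1 − (1−0.004440) × (1−0.006193) × (1−0.399400) = 0.405770
Rounded to 4 decimal places: P(Reactor cooling lost) ≈ 0.4058.

0.4058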